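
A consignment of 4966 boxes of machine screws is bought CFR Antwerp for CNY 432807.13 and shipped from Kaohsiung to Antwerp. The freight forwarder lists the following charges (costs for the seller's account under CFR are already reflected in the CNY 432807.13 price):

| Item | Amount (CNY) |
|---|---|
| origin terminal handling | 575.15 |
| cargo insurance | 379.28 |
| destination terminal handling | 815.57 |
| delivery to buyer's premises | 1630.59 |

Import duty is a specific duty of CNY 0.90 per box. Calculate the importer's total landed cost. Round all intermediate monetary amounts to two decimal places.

CFR: the seller pays costs through ocean freight to the destination port, but not insurance.
Already in the invoice (seller's account under CFR): origin terminal — exclude.
CIF value = CFR price + insurance = 432807.13 + 379.28 = 433186.41
Import duty = 4966 × 0.90 = 4469.40
Buyer bears: insurance 379.28 + destination terminal 815.57 + delivery 1630.59 + duty 4469.40 = 7294.84
Landed cost = invoice 432807.13 + 7294.84 = 440101.97

Total landed cost: CNY 440101.97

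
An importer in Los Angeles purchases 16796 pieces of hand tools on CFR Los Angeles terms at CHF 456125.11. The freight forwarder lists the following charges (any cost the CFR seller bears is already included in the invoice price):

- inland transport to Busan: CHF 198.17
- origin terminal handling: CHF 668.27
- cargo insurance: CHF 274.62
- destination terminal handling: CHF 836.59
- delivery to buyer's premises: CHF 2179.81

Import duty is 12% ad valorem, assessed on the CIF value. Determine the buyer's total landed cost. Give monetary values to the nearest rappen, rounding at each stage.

Total landed cost: CHF 514184.10

CFR: the seller pays costs through ocean freight to the destination port, but not insurance.
Already in the invoice (seller's account under CFR): inland to port, origin terminal — exclude.
CIF value = CFR price + insurance = 456125.11 + 274.62 = 456399.73
Import duty = 456399.73 × 12% = 54767.97
Buyer bears: insurance 274.62 + destination terminal 836.59 + delivery 2179.81 + duty 54767.97 = 58058.99
Landed cost = invoice 456125.11 + 58058.99 = 514184.10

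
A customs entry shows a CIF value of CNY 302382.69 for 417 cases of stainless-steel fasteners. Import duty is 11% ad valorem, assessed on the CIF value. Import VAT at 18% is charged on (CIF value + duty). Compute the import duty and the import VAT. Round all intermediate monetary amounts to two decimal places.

Import duty: CNY 33262.10; import VAT: CNY 60416.06

Import duty = 302382.69 × 11% = 33262.10
VAT base = CIF + duty = 302382.69 + 33262.10 = 335644.79
Import VAT = 335644.79 × 18% = 60416.06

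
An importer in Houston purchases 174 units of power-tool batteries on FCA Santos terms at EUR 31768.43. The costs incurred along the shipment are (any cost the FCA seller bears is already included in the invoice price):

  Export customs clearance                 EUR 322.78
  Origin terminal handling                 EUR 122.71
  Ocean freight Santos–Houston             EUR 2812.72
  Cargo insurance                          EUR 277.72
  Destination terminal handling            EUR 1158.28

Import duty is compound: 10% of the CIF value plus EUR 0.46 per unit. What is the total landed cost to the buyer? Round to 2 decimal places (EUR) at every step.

FCA: the seller delivers export-cleared goods to the carrier; the buyer bears costs from that point.
Already in the invoice (seller's account under FCA): export clearance — exclude.
CIF value = FCA price + origin terminal + freight + insurance = 31768.43 + 122.71 + 2812.72 + 277.72 = 34981.58
Ad valorem component: 34981.58 × 10% = 3498.16
Specific component: 174 × 0.46 = 80.04
Import duty = 3498.16 + 80.04 = 3578.20
Buyer bears: origin terminal 122.71 + freight 2812.72 + insurance 277.72 + destination terminal 1158.28 + duty 3578.20 = 7949.63
Landed cost = invoice 31768.43 + 7949.63 = 39718.06

Total landed cost: EUR 39718.06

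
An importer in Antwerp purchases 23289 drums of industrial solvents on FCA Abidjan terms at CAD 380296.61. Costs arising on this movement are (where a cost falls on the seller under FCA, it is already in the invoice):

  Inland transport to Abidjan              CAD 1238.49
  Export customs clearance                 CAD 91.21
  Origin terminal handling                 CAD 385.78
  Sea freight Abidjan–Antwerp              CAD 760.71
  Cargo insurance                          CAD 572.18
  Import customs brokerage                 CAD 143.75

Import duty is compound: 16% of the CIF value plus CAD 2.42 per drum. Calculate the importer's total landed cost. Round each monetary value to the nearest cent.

FCA: the seller delivers export-cleared goods to the carrier; the buyer bears costs from that point.
Already in the invoice (seller's account under FCA): inland to port, export clearance — exclude.
CIF value = FCA price + origin terminal + freight + insurance = 380296.61 + 385.78 + 760.71 + 572.18 = 382015.28
Ad valorem component: 382015.28 × 16% = 61122.44
Specific component: 23289 × 2.42 = 56359.38
Import duty = 61122.44 + 56359.38 = 117481.82
Buyer bears: origin terminal 385.78 + freight 760.71 + insurance 572.18 + brokerage 143.75 + duty 117481.82 = 119344.24
Landed cost = invoice 380296.61 + 119344.24 = 499640.85

Total landed cost: CAD 499640.85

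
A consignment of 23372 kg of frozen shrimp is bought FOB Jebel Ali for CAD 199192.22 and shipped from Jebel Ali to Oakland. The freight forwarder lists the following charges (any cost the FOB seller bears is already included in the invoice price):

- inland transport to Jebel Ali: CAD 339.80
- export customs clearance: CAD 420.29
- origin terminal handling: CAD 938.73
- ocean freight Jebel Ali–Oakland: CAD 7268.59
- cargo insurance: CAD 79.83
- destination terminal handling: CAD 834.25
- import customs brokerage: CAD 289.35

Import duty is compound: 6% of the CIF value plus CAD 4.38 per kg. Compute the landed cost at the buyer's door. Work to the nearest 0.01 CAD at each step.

FOB: the seller bears costs until goods are on board at the origin port; the buyer bears freight, insurance and all costs thereafter.
Already in the invoice (seller's account under FOB): inland to port, export clearance, origin terminal — exclude.
CIF value = FOB price + freight + insurance = 199192.22 + 7268.59 + 79.83 = 206540.64
Ad valorem component: 206540.64 × 6% = 12392.44
Specific component: 23372 × 4.38 = 102369.36
Import duty = 12392.44 + 102369.36 = 114761.80
Buyer bears: freight 7268.59 + insurance 79.83 + destination terminal 834.25 + brokerage 289.35 + duty 114761.80 = 123233.82
Landed cost = invoice 199192.22 + 123233.82 = 322426.04

Total landed cost: CAD 322426.04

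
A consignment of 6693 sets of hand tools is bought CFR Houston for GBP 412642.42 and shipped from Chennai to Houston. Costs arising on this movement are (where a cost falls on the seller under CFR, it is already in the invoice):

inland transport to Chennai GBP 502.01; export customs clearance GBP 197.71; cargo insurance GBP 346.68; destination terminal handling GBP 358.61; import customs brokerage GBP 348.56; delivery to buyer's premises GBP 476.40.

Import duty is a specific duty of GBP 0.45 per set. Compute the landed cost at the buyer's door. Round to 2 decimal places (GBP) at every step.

Total landed cost: GBP 417184.52

CFR: the seller pays costs through ocean freight to the destination port, but not insurance.
Already in the invoice (seller's account under CFR): inland to port, export clearance — exclude.
CIF value = CFR price + insurance = 412642.42 + 346.68 = 412989.10
Import duty = 6693 × 0.45 = 3011.85
Buyer bears: insurance 346.68 + destination terminal 358.61 + brokerage 348.56 + delivery 476.40 + duty 3011.85 = 4542.10
Landed cost = invoice 412642.42 + 4542.10 = 417184.52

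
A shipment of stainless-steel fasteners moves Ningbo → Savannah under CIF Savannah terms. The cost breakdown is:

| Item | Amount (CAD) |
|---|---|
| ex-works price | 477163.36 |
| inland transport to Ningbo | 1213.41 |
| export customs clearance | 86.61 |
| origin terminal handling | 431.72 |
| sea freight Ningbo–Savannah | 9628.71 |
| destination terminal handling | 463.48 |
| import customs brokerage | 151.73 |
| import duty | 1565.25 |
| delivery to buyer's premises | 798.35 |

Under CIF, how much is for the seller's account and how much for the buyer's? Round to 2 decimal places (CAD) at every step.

CIF: the seller pays costs through ocean freight and marine insurance to the destination port.
Seller's account: goods 477163.36 + inland to port 1213.41 + export clearance 86.61 + origin terminal 431.72 + freight 9628.71 = 488523.81
Buyer's account: destination terminal 463.48 + brokerage 151.73 + duty 1565.25 + delivery 798.35 = 2978.81

Seller: CAD 488523.81; buyer: CAD 2978.81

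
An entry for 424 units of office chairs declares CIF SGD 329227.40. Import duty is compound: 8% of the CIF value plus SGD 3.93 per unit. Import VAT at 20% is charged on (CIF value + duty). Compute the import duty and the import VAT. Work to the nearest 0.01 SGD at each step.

Ad valorem component: 329227.40 × 8% = 26338.19
Specific component: 424 × 3.93 = 1666.32
Import duty = 26338.19 + 1666.32 = 28004.51
VAT base = CIF + duty = 329227.40 + 28004.51 = 357231.91
Import VAT = 357231.91 × 20% = 71446.38

Import duty: SGD 28004.51; import VAT: SGD 71446.38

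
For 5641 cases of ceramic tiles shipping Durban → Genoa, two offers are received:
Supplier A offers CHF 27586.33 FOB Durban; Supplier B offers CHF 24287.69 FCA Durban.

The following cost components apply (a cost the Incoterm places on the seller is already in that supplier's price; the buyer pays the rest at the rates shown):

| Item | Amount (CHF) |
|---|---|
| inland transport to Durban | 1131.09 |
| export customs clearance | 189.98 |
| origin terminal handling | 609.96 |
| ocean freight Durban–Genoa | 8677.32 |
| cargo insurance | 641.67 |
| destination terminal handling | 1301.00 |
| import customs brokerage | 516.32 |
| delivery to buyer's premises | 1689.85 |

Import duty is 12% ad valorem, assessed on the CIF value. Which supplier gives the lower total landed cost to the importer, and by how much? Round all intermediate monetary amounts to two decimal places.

Supplier B is cheaper by CHF 3011.32

Supplier A (FOB):
CIF value = FOB price + freight + insurance = 27586.33 + 8677.32 + 641.67 = 36905.32
Import duty = 36905.32 × 12% = 4428.64
Buyer bears (A): 8677.32 + 641.67 + 1301.00 + 516.32 + 1689.85 = 12826.16
Landed cost (A) = invoice 27586.33 + 12826.16 + duty 4428.64 = 44841.13
Supplier B (FCA):
CIF value = FCA price + origin terminal + freight + insurance = 24287.69 + 609.96 + 8677.32 + 641.67 = 34216.64
Import duty = 34216.64 × 12% = 4106.00
Buyer bears (B): 609.96 + 8677.32 + 641.67 + 1301.00 + 516.32 + 1689.85 = 13436.12
Landed cost (B) = invoice 24287.69 + 13436.12 + duty 4106.00 = 41829.81
Difference = |44841.13 − 41829.81| = 3011.32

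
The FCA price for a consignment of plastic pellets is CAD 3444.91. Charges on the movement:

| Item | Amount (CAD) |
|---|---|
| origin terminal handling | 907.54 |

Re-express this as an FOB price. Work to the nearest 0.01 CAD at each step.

From FCA to FOB, the seller additionally bears: origin terminal.
FOB price = 3444.91 + 907.54 = 4352.45

FOB price: CAD 4352.45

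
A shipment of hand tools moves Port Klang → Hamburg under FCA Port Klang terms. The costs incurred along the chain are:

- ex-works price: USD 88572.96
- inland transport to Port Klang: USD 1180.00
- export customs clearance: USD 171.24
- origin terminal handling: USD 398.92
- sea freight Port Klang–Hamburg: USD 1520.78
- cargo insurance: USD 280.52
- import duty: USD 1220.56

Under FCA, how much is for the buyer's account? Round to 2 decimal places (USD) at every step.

FCA: the seller delivers export-cleared goods to the carrier; the buyer bears costs from that point.
Seller's account: goods 88572.96 + inland to port 1180.00 + export clearance 171.24 = 89924.20
Buyer's account: origin terminal 398.92 + freight 1520.78 + insurance 280.52 + duty 1220.56 = 3420.78

Buyer's account: USD 3420.78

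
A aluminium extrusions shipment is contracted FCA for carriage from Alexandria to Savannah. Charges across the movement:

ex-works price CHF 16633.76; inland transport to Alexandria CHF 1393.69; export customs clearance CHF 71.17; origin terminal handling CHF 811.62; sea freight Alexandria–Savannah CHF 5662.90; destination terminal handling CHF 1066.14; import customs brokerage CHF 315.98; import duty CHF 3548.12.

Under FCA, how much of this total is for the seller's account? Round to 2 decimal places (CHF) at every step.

Seller's account: CHF 18098.62

FCA: the seller delivers export-cleared goods to the carrier; the buyer bears costs from that point.
Seller's account: goods 16633.76 + inland to port 1393.69 + export clearance 71.17 = 18098.62
Buyer's account: origin terminal 811.62 + freight 5662.90 + destination terminal 1066.14 + brokerage 315.98 + duty 3548.12 = 11404.76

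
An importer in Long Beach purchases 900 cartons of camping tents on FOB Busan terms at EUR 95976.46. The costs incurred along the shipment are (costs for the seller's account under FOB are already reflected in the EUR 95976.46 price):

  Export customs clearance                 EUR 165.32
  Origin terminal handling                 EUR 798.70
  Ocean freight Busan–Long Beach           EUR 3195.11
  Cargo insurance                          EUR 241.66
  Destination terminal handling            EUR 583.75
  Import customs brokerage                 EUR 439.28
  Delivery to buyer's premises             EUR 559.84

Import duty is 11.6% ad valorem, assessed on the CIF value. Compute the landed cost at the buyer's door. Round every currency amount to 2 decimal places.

FOB: the seller bears costs until goods are on board at the origin port; the buyer bears freight, insurance and all costs thereafter.
Already in the invoice (seller's account under FOB): export clearance, origin terminal — exclude.
CIF value = FOB price + freight + insurance = 95976.46 + 3195.11 + 241.66 = 99413.23
Import duty = 99413.23 × 11.6% = 11531.93
Buyer bears: freight 3195.11 + insurance 241.66 + destination terminal 583.75 + brokerage 439.28 + delivery 559.84 + duty 11531.93 = 16551.57
Landed cost = invoice 95976.46 + 16551.57 = 112528.03

Total landed cost: EUR 112528.03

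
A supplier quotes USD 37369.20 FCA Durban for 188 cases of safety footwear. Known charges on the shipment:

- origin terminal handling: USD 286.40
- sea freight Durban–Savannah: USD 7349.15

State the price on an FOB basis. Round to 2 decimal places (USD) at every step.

Not relevant to the conversion: freight — on the buyer under both terms; not part of either seller's price.
From FCA to FOB, the seller additionally bears: origin terminal.
FOB price = 37369.20 + 286.40 = 37655.60

FOB price: USD 37655.60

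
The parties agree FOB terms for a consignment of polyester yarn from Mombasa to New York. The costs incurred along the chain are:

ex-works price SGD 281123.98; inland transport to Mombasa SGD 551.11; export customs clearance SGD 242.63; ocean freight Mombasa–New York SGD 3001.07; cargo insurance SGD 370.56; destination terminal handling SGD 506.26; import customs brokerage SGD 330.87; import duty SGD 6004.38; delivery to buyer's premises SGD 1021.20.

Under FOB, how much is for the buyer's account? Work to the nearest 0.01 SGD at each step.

FOB: the seller bears costs until goods are on board at the origin port; the buyer bears freight, insurance and all costs thereafter.
Seller's account: goods 281123.98 + inland to port 551.11 + export clearance 242.63 = 281917.72
Buyer's account: freight 3001.07 + insurance 370.56 + destination terminal 506.26 + brokerage 330.87 + duty 6004.38 + delivery 1021.20 = 11234.34

Buyer's account: SGD 11234.34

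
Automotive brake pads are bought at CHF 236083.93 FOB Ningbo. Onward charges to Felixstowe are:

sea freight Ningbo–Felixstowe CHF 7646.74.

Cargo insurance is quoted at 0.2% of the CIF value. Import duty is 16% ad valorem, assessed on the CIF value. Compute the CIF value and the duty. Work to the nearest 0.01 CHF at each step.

CIF value: CHF 244219.11; import duty: CHF 39075.06

Let C be the CIF value. C = FOB price + freight + 0.2% × C
C − 0.2% × C = 236083.93 + 7646.74
0.998 × C = 243730.67
C = 243730.67 / 0.998 = 244219.11
Insurance premium = 0.2% × 244219.11 = 488.44
Import duty = 244219.11 × 16% = 39075.06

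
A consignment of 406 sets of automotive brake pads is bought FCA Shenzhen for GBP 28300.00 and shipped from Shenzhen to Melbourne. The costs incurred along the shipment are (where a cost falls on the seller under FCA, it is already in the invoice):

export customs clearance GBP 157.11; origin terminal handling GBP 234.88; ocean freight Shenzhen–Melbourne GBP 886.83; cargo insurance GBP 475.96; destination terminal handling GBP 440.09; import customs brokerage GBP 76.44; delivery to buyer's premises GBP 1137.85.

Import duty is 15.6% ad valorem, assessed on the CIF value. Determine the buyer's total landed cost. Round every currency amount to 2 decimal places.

Total landed cost: GBP 36216.09

FCA: the seller delivers export-cleared goods to the carrier; the buyer bears costs from that point.
Already in the invoice (seller's account under FCA): export clearance — exclude.
CIF value = FCA price + origin terminal + freight + insurance = 28300.00 + 234.88 + 886.83 + 475.96 = 29897.67
Import duty = 29897.67 × 15.6% = 4664.04
Buyer bears: origin terminal 234.88 + freight 886.83 + insurance 475.96 + destination terminal 440.09 + brokerage 76.44 + delivery 1137.85 + duty 4664.04 = 7916.09
Landed cost = invoice 28300.00 + 7916.09 = 36216.09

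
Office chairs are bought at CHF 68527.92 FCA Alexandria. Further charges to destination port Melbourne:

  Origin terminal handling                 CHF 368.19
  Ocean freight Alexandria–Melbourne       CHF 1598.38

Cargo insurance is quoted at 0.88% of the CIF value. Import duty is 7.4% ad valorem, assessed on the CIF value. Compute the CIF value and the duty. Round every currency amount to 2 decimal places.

Let C be the CIF value. C = FCA price + pre-shipment costs + freight + 0.88% × C
C − 0.88% × C = 68527.92 + 368.19 + 1598.38
0.9912 × C = 70494.49
C = 70494.49 / 0.9912 = 71120.35
Insurance premium = 0.88% × 71120.35 = 625.86
Import duty = 71120.35 × 7.4% = 5262.91

CIF value: CHF 71120.35; import duty: CHF 5262.91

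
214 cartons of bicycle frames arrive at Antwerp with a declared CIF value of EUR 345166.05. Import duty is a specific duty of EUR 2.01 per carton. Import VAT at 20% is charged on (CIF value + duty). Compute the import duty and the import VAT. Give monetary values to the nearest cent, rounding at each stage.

Import duty: EUR 430.14; import VAT: EUR 69119.24

Import duty = 214 × 2.01 = 430.14
VAT base = CIF + duty = 345166.05 + 430.14 = 345596.19
Import VAT = 345596.19 × 20% = 69119.24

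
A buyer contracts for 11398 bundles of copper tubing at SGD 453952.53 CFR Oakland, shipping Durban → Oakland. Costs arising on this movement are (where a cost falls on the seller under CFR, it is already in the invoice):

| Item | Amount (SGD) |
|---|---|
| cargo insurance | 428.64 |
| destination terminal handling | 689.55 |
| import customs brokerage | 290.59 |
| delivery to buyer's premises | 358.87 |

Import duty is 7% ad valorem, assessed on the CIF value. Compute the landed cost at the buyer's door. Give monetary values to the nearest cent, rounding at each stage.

CFR: the seller pays costs through ocean freight to the destination port, but not insurance.
CIF value = CFR price + insurance = 453952.53 + 428.64 = 454381.17
Import duty = 454381.17 × 7% = 31806.68
Buyer bears: insurance 428.64 + destination terminal 689.55 + brokerage 290.59 + delivery 358.87 + duty 31806.68 = 33574.33
Landed cost = invoice 453952.53 + 33574.33 = 487526.86

Total landed cost: SGD 487526.86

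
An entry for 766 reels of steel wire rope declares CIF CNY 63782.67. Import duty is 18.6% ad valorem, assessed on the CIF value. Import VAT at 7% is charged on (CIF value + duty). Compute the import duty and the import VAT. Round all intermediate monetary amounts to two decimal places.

Import duty = 63782.67 × 18.6% = 11863.58
VAT base = CIF + duty = 63782.67 + 11863.58 = 75646.25
Import VAT = 75646.25 × 7% = 5295.24

Import duty: CNY 11863.58; import VAT: CNY 5295.24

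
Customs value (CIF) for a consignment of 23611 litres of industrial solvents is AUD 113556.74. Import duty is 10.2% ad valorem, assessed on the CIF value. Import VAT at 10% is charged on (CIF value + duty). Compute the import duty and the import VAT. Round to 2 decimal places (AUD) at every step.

Import duty: AUD 11582.79; import VAT: AUD 12513.95

Import duty = 113556.74 × 10.2% = 11582.79
VAT base = CIF + duty = 113556.74 + 11582.79 = 125139.53
Import VAT = 125139.53 × 10% = 12513.95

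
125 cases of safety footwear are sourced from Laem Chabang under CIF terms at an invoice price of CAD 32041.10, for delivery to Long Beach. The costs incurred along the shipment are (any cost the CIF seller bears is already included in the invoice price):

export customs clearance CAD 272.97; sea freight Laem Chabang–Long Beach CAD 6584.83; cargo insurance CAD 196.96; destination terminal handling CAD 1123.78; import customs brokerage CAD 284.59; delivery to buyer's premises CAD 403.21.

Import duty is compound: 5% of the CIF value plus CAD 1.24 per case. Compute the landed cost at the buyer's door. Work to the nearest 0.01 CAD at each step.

CIF: the seller pays costs through ocean freight and marine insurance to the destination port.
Already in the invoice (seller's account under CIF): export clearance, freight, insurance — exclude.
The CIF price already equals the CIF value: 32041.10
Ad valorem component: 32041.10 × 5% = 1602.06
Specific component: 125 × 1.24 = 155.00
Import duty = 1602.06 + 155.00 = 1757.06
Buyer bears: destination terminal 1123.78 + brokerage 284.59 + delivery 403.21 + duty 1757.06 = 3568.64
Landed cost = invoice 32041.10 + 3568.64 = 35609.74

Total landed cost: CAD 35609.74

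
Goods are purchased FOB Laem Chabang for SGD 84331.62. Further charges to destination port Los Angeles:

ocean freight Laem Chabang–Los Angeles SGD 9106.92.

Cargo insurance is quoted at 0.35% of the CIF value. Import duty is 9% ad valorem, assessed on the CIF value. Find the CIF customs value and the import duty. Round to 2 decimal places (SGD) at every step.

Let C be the CIF value. C = FOB price + freight + 0.35% × C
C − 0.35% × C = 84331.62 + 9106.92
0.9965 × C = 93438.54
C = 93438.54 / 0.9965 = 93766.72
Insurance premium = 0.35% × 93766.72 = 328.18
Import duty = 93766.72 × 9% = 8439.00

CIF value: SGD 93766.72; import duty: SGD 8439.00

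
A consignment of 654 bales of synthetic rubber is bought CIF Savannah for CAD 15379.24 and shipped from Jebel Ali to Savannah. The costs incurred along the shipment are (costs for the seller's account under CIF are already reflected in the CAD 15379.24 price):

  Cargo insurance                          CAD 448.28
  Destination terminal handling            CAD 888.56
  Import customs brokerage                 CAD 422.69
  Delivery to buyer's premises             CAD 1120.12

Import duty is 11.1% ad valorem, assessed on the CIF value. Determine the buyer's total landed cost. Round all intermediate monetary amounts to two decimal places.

CIF: the seller pays costs through ocean freight and marine insurance to the destination port.
Already in the invoice (seller's account under CIF): insurance — exclude.
The CIF price already equals the CIF value: 15379.24
Import duty = 15379.24 × 11.1% = 1707.10
Buyer bears: destination terminal 888.56 + brokerage 422.69 + delivery 1120.12 + duty 1707.10 = 4138.47
Landed cost = invoice 15379.24 + 4138.47 = 19517.71

Total landed cost: CAD 19517.71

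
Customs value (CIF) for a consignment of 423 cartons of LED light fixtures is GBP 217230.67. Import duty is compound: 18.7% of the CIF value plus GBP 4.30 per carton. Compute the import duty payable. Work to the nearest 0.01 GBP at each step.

Ad valorem component: 217230.67 × 18.7% = 40622.14
Specific component: 423 × 4.30 = 1818.90
Import duty = 40622.14 + 1818.90 = 42441.04

Import duty: GBP 42441.04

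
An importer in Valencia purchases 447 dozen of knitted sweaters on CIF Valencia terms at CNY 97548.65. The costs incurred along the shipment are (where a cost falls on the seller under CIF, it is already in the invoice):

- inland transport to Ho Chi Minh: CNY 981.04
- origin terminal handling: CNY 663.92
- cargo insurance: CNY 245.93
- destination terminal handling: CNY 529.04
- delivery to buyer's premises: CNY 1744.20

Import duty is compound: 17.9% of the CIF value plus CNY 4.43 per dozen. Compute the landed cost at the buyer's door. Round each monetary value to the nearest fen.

Total landed cost: CNY 119263.31

CIF: the seller pays costs through ocean freight and marine insurance to the destination port.
Already in the invoice (seller's account under CIF): inland to port, origin terminal, insurance — exclude.
The CIF price already equals the CIF value: 97548.65
Ad valorem component: 97548.65 × 17.9% = 17461.21
Specific component: 447 × 4.43 = 1980.21
Import duty = 17461.21 + 1980.21 = 19441.42
Buyer bears: destination terminal 529.04 + delivery 1744.20 + duty 19441.42 = 21714.66
Landed cost = invoice 97548.65 + 21714.66 = 119263.31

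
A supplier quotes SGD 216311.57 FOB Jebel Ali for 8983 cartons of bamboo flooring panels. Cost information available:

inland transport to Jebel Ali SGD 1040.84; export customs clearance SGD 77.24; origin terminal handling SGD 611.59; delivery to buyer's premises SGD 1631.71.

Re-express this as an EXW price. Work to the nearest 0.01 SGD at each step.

Not relevant to the conversion: delivery — on the buyer under both terms; not part of either seller's price.
From FOB to EXW, the seller no longer bears: inland to port, export clearance, origin terminal.
EXW price = 216311.57 − 1040.84 − 77.24 − 611.59 = 214581.90

EXW price: SGD 214581.90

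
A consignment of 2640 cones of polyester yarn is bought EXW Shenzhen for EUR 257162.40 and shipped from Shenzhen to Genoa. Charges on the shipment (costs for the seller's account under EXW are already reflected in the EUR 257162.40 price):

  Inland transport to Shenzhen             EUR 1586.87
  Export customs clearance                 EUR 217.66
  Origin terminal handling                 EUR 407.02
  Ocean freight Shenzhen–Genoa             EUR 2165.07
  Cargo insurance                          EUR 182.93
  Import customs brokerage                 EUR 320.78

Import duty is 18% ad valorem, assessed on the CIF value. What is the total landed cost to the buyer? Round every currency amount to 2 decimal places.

EXW: the seller makes goods available at their premises; the buyer bears all onward costs.
CIF value = EXW price + inland to port + export clearance + origin terminal + freight + insurance = 257162.40 + 1586.87 + 217.66 + 407.02 + 2165.07 + 182.93 = 261721.95
Import duty = 261721.95 × 18% = 47109.95
Buyer bears: inland to port 1586.87 + export clearance 217.66 + origin terminal 407.02 + freight 2165.07 + insurance 182.93 + brokerage 320.78 + duty 47109.95 = 51990.28
Landed cost = invoice 257162.40 + 51990.28 = 309152.68

Total landed cost: EUR 309152.68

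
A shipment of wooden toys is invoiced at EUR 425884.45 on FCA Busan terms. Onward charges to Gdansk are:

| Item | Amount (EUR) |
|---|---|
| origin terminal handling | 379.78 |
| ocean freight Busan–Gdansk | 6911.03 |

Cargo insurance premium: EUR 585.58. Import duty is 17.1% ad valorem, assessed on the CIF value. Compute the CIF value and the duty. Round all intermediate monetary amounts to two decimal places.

CIF value: EUR 433760.84; import duty: EUR 74173.10

CIF = FCA price + pre-shipment costs + freight + insurance
CIF = 425884.45 + 379.78 + 6911.03 + 585.58 = 433760.84
Import duty = 433760.84 × 17.1% = 74173.10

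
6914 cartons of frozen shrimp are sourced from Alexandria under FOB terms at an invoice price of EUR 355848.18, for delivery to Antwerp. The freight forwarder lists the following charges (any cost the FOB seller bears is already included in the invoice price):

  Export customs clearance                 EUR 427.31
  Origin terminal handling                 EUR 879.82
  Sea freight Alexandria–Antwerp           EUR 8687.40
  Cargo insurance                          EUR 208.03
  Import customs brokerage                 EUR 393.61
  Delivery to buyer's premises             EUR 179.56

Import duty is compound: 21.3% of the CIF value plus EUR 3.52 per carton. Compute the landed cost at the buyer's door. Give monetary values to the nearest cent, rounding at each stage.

Total landed cost: EUR 467344.45

FOB: the seller bears costs until goods are on board at the origin port; the buyer bears freight, insurance and all costs thereafter.
Already in the invoice (seller's account under FOB): export clearance, origin terminal — exclude.
CIF value = FOB price + freight + insurance = 355848.18 + 8687.40 + 208.03 = 364743.61
Ad valorem component: 364743.61 × 21.3% = 77690.39
Specific component: 6914 × 3.52 = 24337.28
Import duty = 77690.39 + 24337.28 = 102027.67
Buyer bears: freight 8687.40 + insurance 208.03 + brokerage 393.61 + delivery 179.56 + duty 102027.67 = 111496.27
Landed cost = invoice 355848.18 + 111496.27 = 467344.45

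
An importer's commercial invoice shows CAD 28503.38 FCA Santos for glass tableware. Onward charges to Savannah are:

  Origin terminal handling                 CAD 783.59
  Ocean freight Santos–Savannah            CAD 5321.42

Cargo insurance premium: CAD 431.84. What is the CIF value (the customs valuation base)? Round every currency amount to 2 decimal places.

CIF = FCA price + pre-shipment costs + freight + insurance
CIF = 28503.38 + 783.59 + 5321.42 + 431.84 = 35040.23

CIF value: CAD 35040.23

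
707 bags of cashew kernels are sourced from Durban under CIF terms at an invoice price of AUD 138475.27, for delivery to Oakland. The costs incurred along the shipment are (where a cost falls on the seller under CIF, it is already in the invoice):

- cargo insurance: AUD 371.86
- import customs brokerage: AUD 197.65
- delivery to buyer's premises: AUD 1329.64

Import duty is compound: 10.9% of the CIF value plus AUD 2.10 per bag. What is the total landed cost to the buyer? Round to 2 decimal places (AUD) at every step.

CIF: the seller pays costs through ocean freight and marine insurance to the destination port.
Already in the invoice (seller's account under CIF): insurance — exclude.
The CIF price already equals the CIF value: 138475.27
Ad valorem component: 138475.27 × 10.9% = 15093.80
Specific component: 707 × 2.10 = 1484.70
Import duty = 15093.80 + 1484.70 = 16578.50
Buyer bears: brokerage 197.65 + delivery 1329.64 + duty 16578.50 = 18105.79
Landed cost = invoice 138475.27 + 18105.79 = 156581.06

Total landed cost: AUD 156581.06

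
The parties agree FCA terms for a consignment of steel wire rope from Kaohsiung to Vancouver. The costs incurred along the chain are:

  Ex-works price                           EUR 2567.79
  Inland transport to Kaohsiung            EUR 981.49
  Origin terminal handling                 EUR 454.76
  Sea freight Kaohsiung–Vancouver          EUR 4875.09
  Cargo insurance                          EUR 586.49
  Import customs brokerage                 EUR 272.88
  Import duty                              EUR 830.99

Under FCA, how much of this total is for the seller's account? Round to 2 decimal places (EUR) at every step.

FCA: the seller delivers export-cleared goods to the carrier; the buyer bears costs from that point.
Seller's account: goods 2567.79 + inland to port 981.49 = 3549.28
Buyer's account: origin terminal 454.76 + freight 4875.09 + insurance 586.49 + brokerage 272.88 + duty 830.99 = 7020.21

Seller's account: EUR 3549.28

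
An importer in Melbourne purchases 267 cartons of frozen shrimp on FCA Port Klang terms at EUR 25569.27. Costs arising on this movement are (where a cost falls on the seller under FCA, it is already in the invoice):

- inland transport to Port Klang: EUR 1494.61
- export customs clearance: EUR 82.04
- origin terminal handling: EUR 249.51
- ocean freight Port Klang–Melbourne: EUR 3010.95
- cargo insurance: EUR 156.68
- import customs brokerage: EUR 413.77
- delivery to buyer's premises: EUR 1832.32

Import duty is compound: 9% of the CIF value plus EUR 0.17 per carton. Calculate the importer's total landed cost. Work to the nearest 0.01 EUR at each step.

FCA: the seller delivers export-cleared goods to the carrier; the buyer bears costs from that point.
Already in the invoice (seller's account under FCA): inland to port, export clearance — exclude.
CIF value = FCA price + origin terminal + freight + insurance = 25569.27 + 249.51 + 3010.95 + 156.68 = 28986.41
Ad valorem component: 28986.41 × 9% = 2608.78
Specific component: 267 × 0.17 = 45.39
Import duty = 2608.78 + 45.39 = 2654.17
Buyer bears: origin terminal 249.51 + freight 3010.95 + insurance 156.68 + brokerage 413.77 + delivery 1832.32 + duty 2654.17 = 8317.40
Landed cost = invoice 25569.27 + 8317.40 = 33886.67

Total landed cost: EUR 33886.67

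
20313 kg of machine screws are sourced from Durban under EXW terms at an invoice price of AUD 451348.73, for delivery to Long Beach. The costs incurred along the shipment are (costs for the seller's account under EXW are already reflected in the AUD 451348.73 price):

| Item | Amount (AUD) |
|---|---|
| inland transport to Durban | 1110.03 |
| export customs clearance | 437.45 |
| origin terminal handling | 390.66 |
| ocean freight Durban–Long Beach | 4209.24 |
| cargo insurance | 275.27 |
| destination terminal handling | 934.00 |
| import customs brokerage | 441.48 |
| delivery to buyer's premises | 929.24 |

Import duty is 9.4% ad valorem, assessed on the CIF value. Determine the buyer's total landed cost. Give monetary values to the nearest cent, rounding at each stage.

EXW: the seller makes goods available at their premises; the buyer bears all onward costs.
CIF value = EXW price + inland to port + export clearance + origin terminal + freight + insurance = 451348.73 + 1110.03 + 437.45 + 390.66 + 4209.24 + 275.27 = 457771.38
Import duty = 457771.38 × 9.4% = 43030.51
Buyer bears: inland to port 1110.03 + export clearance 437.45 + origin terminal 390.66 + freight 4209.24 + insurance 275.27 + destination terminal 934.00 + brokerage 441.48 + delivery 929.24 + duty 43030.51 = 51757.88
Landed cost = invoice 451348.73 + 51757.88 = 503106.61

Total landed cost: AUD 503106.61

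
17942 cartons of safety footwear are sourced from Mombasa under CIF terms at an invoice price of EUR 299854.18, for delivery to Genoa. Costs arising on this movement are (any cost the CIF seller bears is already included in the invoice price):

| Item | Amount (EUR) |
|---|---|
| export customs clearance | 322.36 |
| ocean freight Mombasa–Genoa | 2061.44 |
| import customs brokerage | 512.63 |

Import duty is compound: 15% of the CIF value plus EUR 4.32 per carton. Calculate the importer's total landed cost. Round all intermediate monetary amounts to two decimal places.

Total landed cost: EUR 422854.38

CIF: the seller pays costs through ocean freight and marine insurance to the destination port.
Already in the invoice (seller's account under CIF): export clearance, freight — exclude.
The CIF price already equals the CIF value: 299854.18
Ad valorem component: 299854.18 × 15% = 44978.13
Specific component: 17942 × 4.32 = 77509.44
Import duty = 44978.13 + 77509.44 = 122487.57
Buyer bears: brokerage 512.63 + duty 122487.57 = 123000.20
Landed cost = invoice 299854.18 + 123000.20 = 422854.38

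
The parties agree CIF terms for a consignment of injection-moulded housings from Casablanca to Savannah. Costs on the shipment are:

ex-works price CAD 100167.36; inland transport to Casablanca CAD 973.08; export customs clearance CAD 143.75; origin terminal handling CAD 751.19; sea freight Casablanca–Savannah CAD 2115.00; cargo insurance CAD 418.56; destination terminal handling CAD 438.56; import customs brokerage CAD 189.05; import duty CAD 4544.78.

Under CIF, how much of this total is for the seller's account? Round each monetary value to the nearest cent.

CIF: the seller pays costs through ocean freight and marine insurance to the destination port.
Seller's account: goods 100167.36 + inland to port 973.08 + export clearance 143.75 + origin terminal 751.19 + freight 2115.00 + insurance 418.56 = 104568.94
Buyer's account: destination terminal 438.56 + brokerage 189.05 + duty 4544.78 = 5172.39

Seller's account: CAD 104568.94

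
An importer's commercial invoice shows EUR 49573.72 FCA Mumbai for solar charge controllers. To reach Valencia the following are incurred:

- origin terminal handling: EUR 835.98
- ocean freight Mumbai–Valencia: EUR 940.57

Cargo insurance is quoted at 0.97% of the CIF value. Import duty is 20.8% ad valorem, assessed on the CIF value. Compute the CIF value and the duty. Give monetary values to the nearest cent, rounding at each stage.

Let C be the CIF value. C = FCA price + pre-shipment costs + freight + 0.97% × C
C − 0.97% × C = 49573.72 + 835.98 + 940.57
0.9903 × C = 51350.27
C = 51350.27 / 0.9903 = 51853.25
Insurance premium = 0.97% × 51853.25 = 502.98
Import duty = 51853.25 × 20.8% = 10785.48

CIF value: EUR 51853.25; import duty: EUR 10785.48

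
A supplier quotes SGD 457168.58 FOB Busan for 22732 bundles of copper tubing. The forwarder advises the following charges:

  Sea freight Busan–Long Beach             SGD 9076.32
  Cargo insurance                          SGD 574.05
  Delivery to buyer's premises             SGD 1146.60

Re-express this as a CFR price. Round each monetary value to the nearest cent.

Not relevant to the conversion: delivery, insurance — on the buyer under both terms; not part of either seller's price.
From FOB to CFR, the seller additionally bears: freight.
CFR price = 457168.58 + 9076.32 = 466244.90

CFR price: SGD 466244.90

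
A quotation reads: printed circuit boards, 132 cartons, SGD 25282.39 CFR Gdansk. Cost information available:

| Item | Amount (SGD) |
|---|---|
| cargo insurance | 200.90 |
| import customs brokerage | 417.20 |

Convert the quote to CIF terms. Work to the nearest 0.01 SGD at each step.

Not relevant to the conversion: brokerage — on the buyer under both terms; not part of either seller's price.
From CFR to CIF, the seller additionally bears: insurance.
CIF price = 25282.39 + 200.90 = 25483.29

CIF price: SGD 25483.29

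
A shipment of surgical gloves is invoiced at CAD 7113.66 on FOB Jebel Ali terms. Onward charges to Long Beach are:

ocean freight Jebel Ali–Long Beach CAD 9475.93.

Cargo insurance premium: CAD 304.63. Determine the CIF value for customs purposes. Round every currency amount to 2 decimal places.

CIF = FOB price + freight + insurance
CIF = 7113.66 + 9475.93 + 304.63 = 16894.22

CIF value: CAD 16894.22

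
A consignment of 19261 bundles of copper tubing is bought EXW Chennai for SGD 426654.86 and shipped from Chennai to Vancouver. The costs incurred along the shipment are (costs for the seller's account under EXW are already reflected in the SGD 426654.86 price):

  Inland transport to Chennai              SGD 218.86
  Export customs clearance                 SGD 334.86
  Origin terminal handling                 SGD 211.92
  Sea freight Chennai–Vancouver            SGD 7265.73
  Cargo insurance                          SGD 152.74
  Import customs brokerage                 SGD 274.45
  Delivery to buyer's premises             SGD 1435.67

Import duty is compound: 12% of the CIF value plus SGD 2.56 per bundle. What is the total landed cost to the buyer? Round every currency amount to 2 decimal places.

EXW: the seller makes goods available at their premises; the buyer bears all onward costs.
CIF value = EXW price + inland to port + export clearance + origin terminal + freight + insurance = 426654.86 + 218.86 + 334.86 + 211.92 + 7265.73 + 152.74 = 434838.97
Ad valorem component: 434838.97 × 12% = 52180.68
Specific component: 19261 × 2.56 = 49308.16
Import duty = 52180.68 + 49308.16 = 101488.84
Buyer bears: inland to port 218.86 + export clearance 334.86 + origin terminal 211.92 + freight 7265.73 + insurance 152.74 + brokerage 274.45 + delivery 1435.67 + duty 101488.84 = 111383.07
Landed cost = invoice 426654.86 + 111383.07 = 538037.93

Total landed cost: SGD 538037.93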